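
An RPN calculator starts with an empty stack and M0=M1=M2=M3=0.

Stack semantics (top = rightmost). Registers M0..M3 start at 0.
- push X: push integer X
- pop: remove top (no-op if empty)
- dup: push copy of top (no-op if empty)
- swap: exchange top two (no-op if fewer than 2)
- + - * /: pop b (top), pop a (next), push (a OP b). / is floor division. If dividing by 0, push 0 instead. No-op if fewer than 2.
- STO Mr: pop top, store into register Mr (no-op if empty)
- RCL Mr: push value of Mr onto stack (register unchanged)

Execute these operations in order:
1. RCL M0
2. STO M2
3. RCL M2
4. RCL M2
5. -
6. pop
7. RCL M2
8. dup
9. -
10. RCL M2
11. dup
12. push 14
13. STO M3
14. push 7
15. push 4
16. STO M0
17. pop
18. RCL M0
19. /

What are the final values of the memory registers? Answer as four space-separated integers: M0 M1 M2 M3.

Answer: 4 0 0 14

Derivation:
After op 1 (RCL M0): stack=[0] mem=[0,0,0,0]
After op 2 (STO M2): stack=[empty] mem=[0,0,0,0]
After op 3 (RCL M2): stack=[0] mem=[0,0,0,0]
After op 4 (RCL M2): stack=[0,0] mem=[0,0,0,0]
After op 5 (-): stack=[0] mem=[0,0,0,0]
After op 6 (pop): stack=[empty] mem=[0,0,0,0]
After op 7 (RCL M2): stack=[0] mem=[0,0,0,0]
After op 8 (dup): stack=[0,0] mem=[0,0,0,0]
After op 9 (-): stack=[0] mem=[0,0,0,0]
After op 10 (RCL M2): stack=[0,0] mem=[0,0,0,0]
After op 11 (dup): stack=[0,0,0] mem=[0,0,0,0]
After op 12 (push 14): stack=[0,0,0,14] mem=[0,0,0,0]
After op 13 (STO M3): stack=[0,0,0] mem=[0,0,0,14]
After op 14 (push 7): stack=[0,0,0,7] mem=[0,0,0,14]
After op 15 (push 4): stack=[0,0,0,7,4] mem=[0,0,0,14]
After op 16 (STO M0): stack=[0,0,0,7] mem=[4,0,0,14]
After op 17 (pop): stack=[0,0,0] mem=[4,0,0,14]
After op 18 (RCL M0): stack=[0,0,0,4] mem=[4,0,0,14]
After op 19 (/): stack=[0,0,0] mem=[4,0,0,14]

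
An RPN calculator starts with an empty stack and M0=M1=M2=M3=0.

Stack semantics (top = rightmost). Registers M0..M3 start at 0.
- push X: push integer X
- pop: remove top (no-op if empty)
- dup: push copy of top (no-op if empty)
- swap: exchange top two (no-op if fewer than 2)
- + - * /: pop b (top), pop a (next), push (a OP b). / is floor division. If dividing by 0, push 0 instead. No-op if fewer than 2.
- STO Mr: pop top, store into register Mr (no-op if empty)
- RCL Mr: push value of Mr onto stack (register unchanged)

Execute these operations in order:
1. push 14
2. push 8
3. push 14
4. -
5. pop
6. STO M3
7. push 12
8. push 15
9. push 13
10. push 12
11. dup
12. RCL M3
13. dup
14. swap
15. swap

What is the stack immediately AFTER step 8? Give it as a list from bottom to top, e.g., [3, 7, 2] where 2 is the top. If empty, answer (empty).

After op 1 (push 14): stack=[14] mem=[0,0,0,0]
After op 2 (push 8): stack=[14,8] mem=[0,0,0,0]
After op 3 (push 14): stack=[14,8,14] mem=[0,0,0,0]
After op 4 (-): stack=[14,-6] mem=[0,0,0,0]
After op 5 (pop): stack=[14] mem=[0,0,0,0]
After op 6 (STO M3): stack=[empty] mem=[0,0,0,14]
After op 7 (push 12): stack=[12] mem=[0,0,0,14]
After op 8 (push 15): stack=[12,15] mem=[0,0,0,14]

[12, 15]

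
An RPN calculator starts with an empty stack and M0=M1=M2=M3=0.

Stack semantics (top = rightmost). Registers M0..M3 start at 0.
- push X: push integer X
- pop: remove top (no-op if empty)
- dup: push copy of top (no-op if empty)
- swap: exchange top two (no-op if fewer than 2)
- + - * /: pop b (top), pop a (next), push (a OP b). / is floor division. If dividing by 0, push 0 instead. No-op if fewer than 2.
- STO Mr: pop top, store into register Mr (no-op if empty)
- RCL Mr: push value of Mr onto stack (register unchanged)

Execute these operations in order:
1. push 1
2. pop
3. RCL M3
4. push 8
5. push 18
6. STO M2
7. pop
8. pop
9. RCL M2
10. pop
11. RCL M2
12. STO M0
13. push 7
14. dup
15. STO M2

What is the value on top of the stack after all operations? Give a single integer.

After op 1 (push 1): stack=[1] mem=[0,0,0,0]
After op 2 (pop): stack=[empty] mem=[0,0,0,0]
After op 3 (RCL M3): stack=[0] mem=[0,0,0,0]
After op 4 (push 8): stack=[0,8] mem=[0,0,0,0]
After op 5 (push 18): stack=[0,8,18] mem=[0,0,0,0]
After op 6 (STO M2): stack=[0,8] mem=[0,0,18,0]
After op 7 (pop): stack=[0] mem=[0,0,18,0]
After op 8 (pop): stack=[empty] mem=[0,0,18,0]
After op 9 (RCL M2): stack=[18] mem=[0,0,18,0]
After op 10 (pop): stack=[empty] mem=[0,0,18,0]
After op 11 (RCL M2): stack=[18] mem=[0,0,18,0]
After op 12 (STO M0): stack=[empty] mem=[18,0,18,0]
After op 13 (push 7): stack=[7] mem=[18,0,18,0]
After op 14 (dup): stack=[7,7] mem=[18,0,18,0]
After op 15 (STO M2): stack=[7] mem=[18,0,7,0]

Answer: 7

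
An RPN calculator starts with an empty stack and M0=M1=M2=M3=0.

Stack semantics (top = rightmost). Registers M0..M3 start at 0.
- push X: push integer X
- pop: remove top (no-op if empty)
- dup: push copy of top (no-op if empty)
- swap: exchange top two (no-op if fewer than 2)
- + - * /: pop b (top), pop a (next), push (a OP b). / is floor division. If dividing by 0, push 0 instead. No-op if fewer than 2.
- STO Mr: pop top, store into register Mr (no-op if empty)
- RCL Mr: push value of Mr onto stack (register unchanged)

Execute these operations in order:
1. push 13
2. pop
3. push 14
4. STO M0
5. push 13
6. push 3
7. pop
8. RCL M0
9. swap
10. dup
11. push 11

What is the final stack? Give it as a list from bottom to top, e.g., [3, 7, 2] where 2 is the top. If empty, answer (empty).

After op 1 (push 13): stack=[13] mem=[0,0,0,0]
After op 2 (pop): stack=[empty] mem=[0,0,0,0]
After op 3 (push 14): stack=[14] mem=[0,0,0,0]
After op 4 (STO M0): stack=[empty] mem=[14,0,0,0]
After op 5 (push 13): stack=[13] mem=[14,0,0,0]
After op 6 (push 3): stack=[13,3] mem=[14,0,0,0]
After op 7 (pop): stack=[13] mem=[14,0,0,0]
After op 8 (RCL M0): stack=[13,14] mem=[14,0,0,0]
After op 9 (swap): stack=[14,13] mem=[14,0,0,0]
After op 10 (dup): stack=[14,13,13] mem=[14,0,0,0]
After op 11 (push 11): stack=[14,13,13,11] mem=[14,0,0,0]

Answer: [14, 13, 13, 11]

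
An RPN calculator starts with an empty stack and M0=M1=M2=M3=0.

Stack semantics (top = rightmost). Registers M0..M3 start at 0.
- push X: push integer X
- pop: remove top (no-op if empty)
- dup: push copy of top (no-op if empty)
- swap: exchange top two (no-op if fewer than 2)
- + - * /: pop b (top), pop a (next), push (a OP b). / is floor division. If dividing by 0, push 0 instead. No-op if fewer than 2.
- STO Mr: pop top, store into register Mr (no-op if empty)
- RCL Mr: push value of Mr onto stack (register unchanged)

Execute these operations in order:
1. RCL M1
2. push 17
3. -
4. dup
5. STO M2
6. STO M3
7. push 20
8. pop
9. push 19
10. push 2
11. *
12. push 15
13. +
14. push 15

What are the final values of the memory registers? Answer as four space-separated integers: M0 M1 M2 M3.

After op 1 (RCL M1): stack=[0] mem=[0,0,0,0]
After op 2 (push 17): stack=[0,17] mem=[0,0,0,0]
After op 3 (-): stack=[-17] mem=[0,0,0,0]
After op 4 (dup): stack=[-17,-17] mem=[0,0,0,0]
After op 5 (STO M2): stack=[-17] mem=[0,0,-17,0]
After op 6 (STO M3): stack=[empty] mem=[0,0,-17,-17]
After op 7 (push 20): stack=[20] mem=[0,0,-17,-17]
After op 8 (pop): stack=[empty] mem=[0,0,-17,-17]
After op 9 (push 19): stack=[19] mem=[0,0,-17,-17]
After op 10 (push 2): stack=[19,2] mem=[0,0,-17,-17]
After op 11 (*): stack=[38] mem=[0,0,-17,-17]
After op 12 (push 15): stack=[38,15] mem=[0,0,-17,-17]
After op 13 (+): stack=[53] mem=[0,0,-17,-17]
After op 14 (push 15): stack=[53,15] mem=[0,0,-17,-17]

Answer: 0 0 -17 -17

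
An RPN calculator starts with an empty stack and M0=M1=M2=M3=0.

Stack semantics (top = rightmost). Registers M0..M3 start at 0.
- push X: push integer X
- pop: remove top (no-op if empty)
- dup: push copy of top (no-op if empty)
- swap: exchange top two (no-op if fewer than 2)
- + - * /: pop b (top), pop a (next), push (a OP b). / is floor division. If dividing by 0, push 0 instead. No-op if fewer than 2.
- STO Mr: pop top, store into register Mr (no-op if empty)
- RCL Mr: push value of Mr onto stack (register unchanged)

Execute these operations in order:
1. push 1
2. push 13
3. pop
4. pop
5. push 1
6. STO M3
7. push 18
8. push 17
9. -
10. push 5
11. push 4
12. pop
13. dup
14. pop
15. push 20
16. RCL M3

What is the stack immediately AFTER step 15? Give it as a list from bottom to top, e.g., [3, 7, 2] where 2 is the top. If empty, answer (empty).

After op 1 (push 1): stack=[1] mem=[0,0,0,0]
After op 2 (push 13): stack=[1,13] mem=[0,0,0,0]
After op 3 (pop): stack=[1] mem=[0,0,0,0]
After op 4 (pop): stack=[empty] mem=[0,0,0,0]
After op 5 (push 1): stack=[1] mem=[0,0,0,0]
After op 6 (STO M3): stack=[empty] mem=[0,0,0,1]
After op 7 (push 18): stack=[18] mem=[0,0,0,1]
After op 8 (push 17): stack=[18,17] mem=[0,0,0,1]
After op 9 (-): stack=[1] mem=[0,0,0,1]
After op 10 (push 5): stack=[1,5] mem=[0,0,0,1]
After op 11 (push 4): stack=[1,5,4] mem=[0,0,0,1]
After op 12 (pop): stack=[1,5] mem=[0,0,0,1]
After op 13 (dup): stack=[1,5,5] mem=[0,0,0,1]
After op 14 (pop): stack=[1,5] mem=[0,0,0,1]
After op 15 (push 20): stack=[1,5,20] mem=[0,0,0,1]

[1, 5, 20]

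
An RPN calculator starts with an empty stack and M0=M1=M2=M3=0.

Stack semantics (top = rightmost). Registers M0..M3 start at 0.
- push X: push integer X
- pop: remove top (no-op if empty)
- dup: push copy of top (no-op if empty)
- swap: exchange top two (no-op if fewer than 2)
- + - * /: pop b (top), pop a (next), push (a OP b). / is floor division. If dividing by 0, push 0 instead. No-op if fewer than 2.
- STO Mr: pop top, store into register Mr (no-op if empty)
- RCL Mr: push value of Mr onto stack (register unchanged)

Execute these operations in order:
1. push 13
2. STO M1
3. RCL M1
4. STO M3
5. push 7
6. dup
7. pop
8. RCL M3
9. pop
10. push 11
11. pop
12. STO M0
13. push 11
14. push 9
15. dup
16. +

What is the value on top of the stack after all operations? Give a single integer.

After op 1 (push 13): stack=[13] mem=[0,0,0,0]
After op 2 (STO M1): stack=[empty] mem=[0,13,0,0]
After op 3 (RCL M1): stack=[13] mem=[0,13,0,0]
After op 4 (STO M3): stack=[empty] mem=[0,13,0,13]
After op 5 (push 7): stack=[7] mem=[0,13,0,13]
After op 6 (dup): stack=[7,7] mem=[0,13,0,13]
After op 7 (pop): stack=[7] mem=[0,13,0,13]
After op 8 (RCL M3): stack=[7,13] mem=[0,13,0,13]
After op 9 (pop): stack=[7] mem=[0,13,0,13]
After op 10 (push 11): stack=[7,11] mem=[0,13,0,13]
After op 11 (pop): stack=[7] mem=[0,13,0,13]
After op 12 (STO M0): stack=[empty] mem=[7,13,0,13]
After op 13 (push 11): stack=[11] mem=[7,13,0,13]
After op 14 (push 9): stack=[11,9] mem=[7,13,0,13]
After op 15 (dup): stack=[11,9,9] mem=[7,13,0,13]
After op 16 (+): stack=[11,18] mem=[7,13,0,13]

Answer: 18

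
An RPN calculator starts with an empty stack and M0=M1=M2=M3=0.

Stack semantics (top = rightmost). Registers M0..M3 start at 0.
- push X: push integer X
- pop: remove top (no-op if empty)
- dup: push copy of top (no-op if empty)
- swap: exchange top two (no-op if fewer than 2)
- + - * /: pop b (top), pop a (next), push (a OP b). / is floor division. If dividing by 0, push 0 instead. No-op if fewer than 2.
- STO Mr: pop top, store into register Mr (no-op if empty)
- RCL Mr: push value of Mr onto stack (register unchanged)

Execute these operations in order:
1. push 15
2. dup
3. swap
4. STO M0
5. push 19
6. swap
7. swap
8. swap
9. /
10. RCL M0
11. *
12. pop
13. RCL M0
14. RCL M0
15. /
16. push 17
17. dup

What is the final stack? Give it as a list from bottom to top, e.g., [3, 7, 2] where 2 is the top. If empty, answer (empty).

Answer: [1, 17, 17]

Derivation:
After op 1 (push 15): stack=[15] mem=[0,0,0,0]
After op 2 (dup): stack=[15,15] mem=[0,0,0,0]
After op 3 (swap): stack=[15,15] mem=[0,0,0,0]
After op 4 (STO M0): stack=[15] mem=[15,0,0,0]
After op 5 (push 19): stack=[15,19] mem=[15,0,0,0]
After op 6 (swap): stack=[19,15] mem=[15,0,0,0]
After op 7 (swap): stack=[15,19] mem=[15,0,0,0]
After op 8 (swap): stack=[19,15] mem=[15,0,0,0]
After op 9 (/): stack=[1] mem=[15,0,0,0]
After op 10 (RCL M0): stack=[1,15] mem=[15,0,0,0]
After op 11 (*): stack=[15] mem=[15,0,0,0]
After op 12 (pop): stack=[empty] mem=[15,0,0,0]
After op 13 (RCL M0): stack=[15] mem=[15,0,0,0]
After op 14 (RCL M0): stack=[15,15] mem=[15,0,0,0]
After op 15 (/): stack=[1] mem=[15,0,0,0]
After op 16 (push 17): stack=[1,17] mem=[15,0,0,0]
After op 17 (dup): stack=[1,17,17] mem=[15,0,0,0]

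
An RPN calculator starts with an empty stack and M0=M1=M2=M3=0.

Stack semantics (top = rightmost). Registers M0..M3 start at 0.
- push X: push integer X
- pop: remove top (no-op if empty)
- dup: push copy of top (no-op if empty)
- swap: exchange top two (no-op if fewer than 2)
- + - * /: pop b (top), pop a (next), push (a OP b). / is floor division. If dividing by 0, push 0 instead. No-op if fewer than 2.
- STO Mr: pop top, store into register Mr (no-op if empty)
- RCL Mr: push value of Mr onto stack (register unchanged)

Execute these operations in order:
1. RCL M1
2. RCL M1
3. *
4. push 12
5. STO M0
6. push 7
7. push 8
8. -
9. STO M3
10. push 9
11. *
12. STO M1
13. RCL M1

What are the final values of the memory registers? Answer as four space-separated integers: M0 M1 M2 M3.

After op 1 (RCL M1): stack=[0] mem=[0,0,0,0]
After op 2 (RCL M1): stack=[0,0] mem=[0,0,0,0]
After op 3 (*): stack=[0] mem=[0,0,0,0]
After op 4 (push 12): stack=[0,12] mem=[0,0,0,0]
After op 5 (STO M0): stack=[0] mem=[12,0,0,0]
After op 6 (push 7): stack=[0,7] mem=[12,0,0,0]
After op 7 (push 8): stack=[0,7,8] mem=[12,0,0,0]
After op 8 (-): stack=[0,-1] mem=[12,0,0,0]
After op 9 (STO M3): stack=[0] mem=[12,0,0,-1]
After op 10 (push 9): stack=[0,9] mem=[12,0,0,-1]
After op 11 (*): stack=[0] mem=[12,0,0,-1]
After op 12 (STO M1): stack=[empty] mem=[12,0,0,-1]
After op 13 (RCL M1): stack=[0] mem=[12,0,0,-1]

Answer: 12 0 0 -1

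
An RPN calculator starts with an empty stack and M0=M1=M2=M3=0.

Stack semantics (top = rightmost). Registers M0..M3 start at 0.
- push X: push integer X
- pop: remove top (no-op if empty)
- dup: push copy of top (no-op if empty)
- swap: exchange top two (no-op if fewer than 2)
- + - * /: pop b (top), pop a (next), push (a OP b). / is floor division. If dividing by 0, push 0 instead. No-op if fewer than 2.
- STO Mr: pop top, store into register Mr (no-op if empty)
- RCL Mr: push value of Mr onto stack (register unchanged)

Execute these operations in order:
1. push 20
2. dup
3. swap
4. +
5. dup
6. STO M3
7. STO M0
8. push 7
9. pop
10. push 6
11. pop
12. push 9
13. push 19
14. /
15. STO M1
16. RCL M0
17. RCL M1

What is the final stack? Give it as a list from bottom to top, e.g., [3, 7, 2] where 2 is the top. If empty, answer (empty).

Answer: [40, 0]

Derivation:
After op 1 (push 20): stack=[20] mem=[0,0,0,0]
After op 2 (dup): stack=[20,20] mem=[0,0,0,0]
After op 3 (swap): stack=[20,20] mem=[0,0,0,0]
After op 4 (+): stack=[40] mem=[0,0,0,0]
After op 5 (dup): stack=[40,40] mem=[0,0,0,0]
After op 6 (STO M3): stack=[40] mem=[0,0,0,40]
After op 7 (STO M0): stack=[empty] mem=[40,0,0,40]
After op 8 (push 7): stack=[7] mem=[40,0,0,40]
After op 9 (pop): stack=[empty] mem=[40,0,0,40]
After op 10 (push 6): stack=[6] mem=[40,0,0,40]
After op 11 (pop): stack=[empty] mem=[40,0,0,40]
After op 12 (push 9): stack=[9] mem=[40,0,0,40]
After op 13 (push 19): stack=[9,19] mem=[40,0,0,40]
After op 14 (/): stack=[0] mem=[40,0,0,40]
After op 15 (STO M1): stack=[empty] mem=[40,0,0,40]
After op 16 (RCL M0): stack=[40] mem=[40,0,0,40]
After op 17 (RCL M1): stack=[40,0] mem=[40,0,0,40]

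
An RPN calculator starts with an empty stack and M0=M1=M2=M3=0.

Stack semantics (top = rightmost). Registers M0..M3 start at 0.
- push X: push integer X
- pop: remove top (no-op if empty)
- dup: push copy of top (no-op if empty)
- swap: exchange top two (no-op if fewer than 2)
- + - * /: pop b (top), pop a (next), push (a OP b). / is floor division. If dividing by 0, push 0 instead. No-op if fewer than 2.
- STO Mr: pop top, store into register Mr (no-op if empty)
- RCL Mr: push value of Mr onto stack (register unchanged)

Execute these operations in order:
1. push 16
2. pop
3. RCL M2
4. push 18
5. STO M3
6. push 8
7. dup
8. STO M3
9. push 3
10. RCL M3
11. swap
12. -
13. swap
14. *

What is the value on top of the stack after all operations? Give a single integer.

Answer: 40

Derivation:
After op 1 (push 16): stack=[16] mem=[0,0,0,0]
After op 2 (pop): stack=[empty] mem=[0,0,0,0]
After op 3 (RCL M2): stack=[0] mem=[0,0,0,0]
After op 4 (push 18): stack=[0,18] mem=[0,0,0,0]
After op 5 (STO M3): stack=[0] mem=[0,0,0,18]
After op 6 (push 8): stack=[0,8] mem=[0,0,0,18]
After op 7 (dup): stack=[0,8,8] mem=[0,0,0,18]
After op 8 (STO M3): stack=[0,8] mem=[0,0,0,8]
After op 9 (push 3): stack=[0,8,3] mem=[0,0,0,8]
After op 10 (RCL M3): stack=[0,8,3,8] mem=[0,0,0,8]
After op 11 (swap): stack=[0,8,8,3] mem=[0,0,0,8]
After op 12 (-): stack=[0,8,5] mem=[0,0,0,8]
After op 13 (swap): stack=[0,5,8] mem=[0,0,0,8]
After op 14 (*): stack=[0,40] mem=[0,0,0,8]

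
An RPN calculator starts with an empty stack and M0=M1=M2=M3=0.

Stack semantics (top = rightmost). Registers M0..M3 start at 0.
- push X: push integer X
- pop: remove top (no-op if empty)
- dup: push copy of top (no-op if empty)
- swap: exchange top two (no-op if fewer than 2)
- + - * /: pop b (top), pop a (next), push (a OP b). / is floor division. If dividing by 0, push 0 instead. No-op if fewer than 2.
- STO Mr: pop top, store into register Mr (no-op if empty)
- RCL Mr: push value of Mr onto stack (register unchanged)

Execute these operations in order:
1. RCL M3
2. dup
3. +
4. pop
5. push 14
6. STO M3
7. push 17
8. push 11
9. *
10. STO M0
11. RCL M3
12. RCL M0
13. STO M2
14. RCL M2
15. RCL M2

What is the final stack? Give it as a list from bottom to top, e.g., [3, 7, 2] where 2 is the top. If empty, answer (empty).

Answer: [14, 187, 187]

Derivation:
After op 1 (RCL M3): stack=[0] mem=[0,0,0,0]
After op 2 (dup): stack=[0,0] mem=[0,0,0,0]
After op 3 (+): stack=[0] mem=[0,0,0,0]
After op 4 (pop): stack=[empty] mem=[0,0,0,0]
After op 5 (push 14): stack=[14] mem=[0,0,0,0]
After op 6 (STO M3): stack=[empty] mem=[0,0,0,14]
After op 7 (push 17): stack=[17] mem=[0,0,0,14]
After op 8 (push 11): stack=[17,11] mem=[0,0,0,14]
After op 9 (*): stack=[187] mem=[0,0,0,14]
After op 10 (STO M0): stack=[empty] mem=[187,0,0,14]
After op 11 (RCL M3): stack=[14] mem=[187,0,0,14]
After op 12 (RCL M0): stack=[14,187] mem=[187,0,0,14]
After op 13 (STO M2): stack=[14] mem=[187,0,187,14]
After op 14 (RCL M2): stack=[14,187] mem=[187,0,187,14]
After op 15 (RCL M2): stack=[14,187,187] mem=[187,0,187,14]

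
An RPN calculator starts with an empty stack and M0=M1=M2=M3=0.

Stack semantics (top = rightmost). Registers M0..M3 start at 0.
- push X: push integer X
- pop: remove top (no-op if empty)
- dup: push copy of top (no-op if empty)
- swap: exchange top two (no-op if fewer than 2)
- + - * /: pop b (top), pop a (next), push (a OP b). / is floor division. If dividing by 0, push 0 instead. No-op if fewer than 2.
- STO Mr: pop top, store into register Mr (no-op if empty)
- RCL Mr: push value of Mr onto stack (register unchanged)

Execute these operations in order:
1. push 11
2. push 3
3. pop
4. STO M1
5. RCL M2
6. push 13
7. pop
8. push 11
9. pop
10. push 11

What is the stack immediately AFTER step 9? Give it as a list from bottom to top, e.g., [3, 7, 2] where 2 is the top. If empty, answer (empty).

After op 1 (push 11): stack=[11] mem=[0,0,0,0]
After op 2 (push 3): stack=[11,3] mem=[0,0,0,0]
After op 3 (pop): stack=[11] mem=[0,0,0,0]
After op 4 (STO M1): stack=[empty] mem=[0,11,0,0]
After op 5 (RCL M2): stack=[0] mem=[0,11,0,0]
After op 6 (push 13): stack=[0,13] mem=[0,11,0,0]
After op 7 (pop): stack=[0] mem=[0,11,0,0]
After op 8 (push 11): stack=[0,11] mem=[0,11,0,0]
After op 9 (pop): stack=[0] mem=[0,11,0,0]

[0]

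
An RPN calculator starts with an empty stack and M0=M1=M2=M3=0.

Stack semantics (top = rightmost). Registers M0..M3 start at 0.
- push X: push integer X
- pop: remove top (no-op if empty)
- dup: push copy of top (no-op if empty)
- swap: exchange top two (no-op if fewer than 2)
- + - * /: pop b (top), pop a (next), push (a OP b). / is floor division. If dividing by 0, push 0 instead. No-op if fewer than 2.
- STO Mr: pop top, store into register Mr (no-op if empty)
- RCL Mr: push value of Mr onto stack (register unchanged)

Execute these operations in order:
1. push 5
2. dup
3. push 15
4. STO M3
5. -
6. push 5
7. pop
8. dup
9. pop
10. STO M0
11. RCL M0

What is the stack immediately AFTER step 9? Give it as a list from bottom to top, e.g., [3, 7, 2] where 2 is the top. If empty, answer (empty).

After op 1 (push 5): stack=[5] mem=[0,0,0,0]
After op 2 (dup): stack=[5,5] mem=[0,0,0,0]
After op 3 (push 15): stack=[5,5,15] mem=[0,0,0,0]
After op 4 (STO M3): stack=[5,5] mem=[0,0,0,15]
After op 5 (-): stack=[0] mem=[0,0,0,15]
After op 6 (push 5): stack=[0,5] mem=[0,0,0,15]
After op 7 (pop): stack=[0] mem=[0,0,0,15]
After op 8 (dup): stack=[0,0] mem=[0,0,0,15]
After op 9 (pop): stack=[0] mem=[0,0,0,15]

[0]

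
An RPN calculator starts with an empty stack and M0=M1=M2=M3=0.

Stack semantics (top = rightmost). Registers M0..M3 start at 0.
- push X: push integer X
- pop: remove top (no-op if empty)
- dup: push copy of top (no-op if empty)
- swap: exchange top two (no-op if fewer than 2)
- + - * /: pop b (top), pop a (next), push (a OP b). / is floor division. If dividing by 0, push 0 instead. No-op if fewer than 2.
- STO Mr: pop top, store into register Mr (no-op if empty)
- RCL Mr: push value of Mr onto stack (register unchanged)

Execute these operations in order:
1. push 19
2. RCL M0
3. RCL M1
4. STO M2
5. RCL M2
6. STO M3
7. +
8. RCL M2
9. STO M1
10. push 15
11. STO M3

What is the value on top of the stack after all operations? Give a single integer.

After op 1 (push 19): stack=[19] mem=[0,0,0,0]
After op 2 (RCL M0): stack=[19,0] mem=[0,0,0,0]
After op 3 (RCL M1): stack=[19,0,0] mem=[0,0,0,0]
After op 4 (STO M2): stack=[19,0] mem=[0,0,0,0]
After op 5 (RCL M2): stack=[19,0,0] mem=[0,0,0,0]
After op 6 (STO M3): stack=[19,0] mem=[0,0,0,0]
After op 7 (+): stack=[19] mem=[0,0,0,0]
After op 8 (RCL M2): stack=[19,0] mem=[0,0,0,0]
After op 9 (STO M1): stack=[19] mem=[0,0,0,0]
After op 10 (push 15): stack=[19,15] mem=[0,0,0,0]
After op 11 (STO M3): stack=[19] mem=[0,0,0,15]

Answer: 19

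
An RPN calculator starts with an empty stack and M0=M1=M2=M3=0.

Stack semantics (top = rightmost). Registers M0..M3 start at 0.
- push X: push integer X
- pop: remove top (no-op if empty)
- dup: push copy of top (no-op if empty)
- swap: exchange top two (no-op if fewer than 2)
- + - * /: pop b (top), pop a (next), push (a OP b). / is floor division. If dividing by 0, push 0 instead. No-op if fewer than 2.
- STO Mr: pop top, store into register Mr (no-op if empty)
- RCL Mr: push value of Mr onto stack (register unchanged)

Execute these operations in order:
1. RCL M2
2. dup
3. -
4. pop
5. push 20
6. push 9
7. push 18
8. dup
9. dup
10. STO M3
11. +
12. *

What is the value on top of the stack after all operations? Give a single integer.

Answer: 324

Derivation:
After op 1 (RCL M2): stack=[0] mem=[0,0,0,0]
After op 2 (dup): stack=[0,0] mem=[0,0,0,0]
After op 3 (-): stack=[0] mem=[0,0,0,0]
After op 4 (pop): stack=[empty] mem=[0,0,0,0]
After op 5 (push 20): stack=[20] mem=[0,0,0,0]
After op 6 (push 9): stack=[20,9] mem=[0,0,0,0]
After op 7 (push 18): stack=[20,9,18] mem=[0,0,0,0]
After op 8 (dup): stack=[20,9,18,18] mem=[0,0,0,0]
After op 9 (dup): stack=[20,9,18,18,18] mem=[0,0,0,0]
After op 10 (STO M3): stack=[20,9,18,18] mem=[0,0,0,18]
After op 11 (+): stack=[20,9,36] mem=[0,0,0,18]
After op 12 (*): stack=[20,324] mem=[0,0,0,18]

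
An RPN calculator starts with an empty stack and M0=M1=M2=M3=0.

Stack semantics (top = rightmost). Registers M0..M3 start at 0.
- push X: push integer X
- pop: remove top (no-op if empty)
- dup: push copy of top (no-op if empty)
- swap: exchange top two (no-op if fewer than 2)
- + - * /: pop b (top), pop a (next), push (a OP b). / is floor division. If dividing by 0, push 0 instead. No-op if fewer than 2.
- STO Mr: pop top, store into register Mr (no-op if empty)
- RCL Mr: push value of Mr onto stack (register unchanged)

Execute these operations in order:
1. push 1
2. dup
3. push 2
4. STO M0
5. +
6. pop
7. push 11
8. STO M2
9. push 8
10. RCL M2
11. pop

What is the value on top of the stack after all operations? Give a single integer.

After op 1 (push 1): stack=[1] mem=[0,0,0,0]
After op 2 (dup): stack=[1,1] mem=[0,0,0,0]
After op 3 (push 2): stack=[1,1,2] mem=[0,0,0,0]
After op 4 (STO M0): stack=[1,1] mem=[2,0,0,0]
After op 5 (+): stack=[2] mem=[2,0,0,0]
After op 6 (pop): stack=[empty] mem=[2,0,0,0]
After op 7 (push 11): stack=[11] mem=[2,0,0,0]
After op 8 (STO M2): stack=[empty] mem=[2,0,11,0]
After op 9 (push 8): stack=[8] mem=[2,0,11,0]
After op 10 (RCL M2): stack=[8,11] mem=[2,0,11,0]
After op 11 (pop): stack=[8] mem=[2,0,11,0]

Answer: 8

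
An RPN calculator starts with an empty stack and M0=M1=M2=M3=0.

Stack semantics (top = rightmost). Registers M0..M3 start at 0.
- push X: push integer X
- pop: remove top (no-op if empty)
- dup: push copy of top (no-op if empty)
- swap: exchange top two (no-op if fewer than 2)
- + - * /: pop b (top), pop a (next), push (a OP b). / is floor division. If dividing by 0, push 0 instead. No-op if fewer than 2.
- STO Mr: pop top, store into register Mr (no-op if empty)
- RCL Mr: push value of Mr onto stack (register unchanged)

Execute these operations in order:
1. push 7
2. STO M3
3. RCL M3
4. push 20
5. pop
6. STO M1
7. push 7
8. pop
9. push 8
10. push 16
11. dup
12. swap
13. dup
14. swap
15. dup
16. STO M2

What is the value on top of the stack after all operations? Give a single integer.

Answer: 16

Derivation:
After op 1 (push 7): stack=[7] mem=[0,0,0,0]
After op 2 (STO M3): stack=[empty] mem=[0,0,0,7]
After op 3 (RCL M3): stack=[7] mem=[0,0,0,7]
After op 4 (push 20): stack=[7,20] mem=[0,0,0,7]
After op 5 (pop): stack=[7] mem=[0,0,0,7]
After op 6 (STO M1): stack=[empty] mem=[0,7,0,7]
After op 7 (push 7): stack=[7] mem=[0,7,0,7]
After op 8 (pop): stack=[empty] mem=[0,7,0,7]
After op 9 (push 8): stack=[8] mem=[0,7,0,7]
After op 10 (push 16): stack=[8,16] mem=[0,7,0,7]
After op 11 (dup): stack=[8,16,16] mem=[0,7,0,7]
After op 12 (swap): stack=[8,16,16] mem=[0,7,0,7]
After op 13 (dup): stack=[8,16,16,16] mem=[0,7,0,7]
After op 14 (swap): stack=[8,16,16,16] mem=[0,7,0,7]
After op 15 (dup): stack=[8,16,16,16,16] mem=[0,7,0,7]
After op 16 (STO M2): stack=[8,16,16,16] mem=[0,7,16,7]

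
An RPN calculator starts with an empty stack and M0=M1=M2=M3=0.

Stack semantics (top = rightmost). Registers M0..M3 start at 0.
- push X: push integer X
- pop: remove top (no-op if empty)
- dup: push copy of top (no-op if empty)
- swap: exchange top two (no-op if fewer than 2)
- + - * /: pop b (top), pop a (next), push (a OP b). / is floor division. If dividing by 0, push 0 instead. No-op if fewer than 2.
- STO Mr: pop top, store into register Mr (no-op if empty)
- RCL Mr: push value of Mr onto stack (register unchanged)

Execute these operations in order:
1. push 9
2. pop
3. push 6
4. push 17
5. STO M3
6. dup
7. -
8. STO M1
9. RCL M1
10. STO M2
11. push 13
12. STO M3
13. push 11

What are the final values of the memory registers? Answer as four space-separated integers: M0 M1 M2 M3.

Answer: 0 0 0 13

Derivation:
After op 1 (push 9): stack=[9] mem=[0,0,0,0]
After op 2 (pop): stack=[empty] mem=[0,0,0,0]
After op 3 (push 6): stack=[6] mem=[0,0,0,0]
After op 4 (push 17): stack=[6,17] mem=[0,0,0,0]
After op 5 (STO M3): stack=[6] mem=[0,0,0,17]
After op 6 (dup): stack=[6,6] mem=[0,0,0,17]
After op 7 (-): stack=[0] mem=[0,0,0,17]
After op 8 (STO M1): stack=[empty] mem=[0,0,0,17]
After op 9 (RCL M1): stack=[0] mem=[0,0,0,17]
After op 10 (STO M2): stack=[empty] mem=[0,0,0,17]
After op 11 (push 13): stack=[13] mem=[0,0,0,17]
After op 12 (STO M3): stack=[empty] mem=[0,0,0,13]
After op 13 (push 11): stack=[11] mem=[0,0,0,13]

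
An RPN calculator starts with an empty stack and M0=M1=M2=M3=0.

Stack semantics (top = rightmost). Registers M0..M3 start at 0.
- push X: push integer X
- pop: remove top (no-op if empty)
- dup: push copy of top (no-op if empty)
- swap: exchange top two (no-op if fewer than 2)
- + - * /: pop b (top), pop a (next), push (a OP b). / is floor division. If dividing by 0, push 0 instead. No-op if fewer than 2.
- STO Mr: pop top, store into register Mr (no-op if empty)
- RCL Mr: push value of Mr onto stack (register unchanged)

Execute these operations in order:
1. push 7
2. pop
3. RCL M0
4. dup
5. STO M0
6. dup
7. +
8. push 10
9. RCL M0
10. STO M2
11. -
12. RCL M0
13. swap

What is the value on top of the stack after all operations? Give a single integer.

After op 1 (push 7): stack=[7] mem=[0,0,0,0]
After op 2 (pop): stack=[empty] mem=[0,0,0,0]
After op 3 (RCL M0): stack=[0] mem=[0,0,0,0]
After op 4 (dup): stack=[0,0] mem=[0,0,0,0]
After op 5 (STO M0): stack=[0] mem=[0,0,0,0]
After op 6 (dup): stack=[0,0] mem=[0,0,0,0]
After op 7 (+): stack=[0] mem=[0,0,0,0]
After op 8 (push 10): stack=[0,10] mem=[0,0,0,0]
After op 9 (RCL M0): stack=[0,10,0] mem=[0,0,0,0]
After op 10 (STO M2): stack=[0,10] mem=[0,0,0,0]
After op 11 (-): stack=[-10] mem=[0,0,0,0]
After op 12 (RCL M0): stack=[-10,0] mem=[0,0,0,0]
After op 13 (swap): stack=[0,-10] mem=[0,0,0,0]

Answer: -10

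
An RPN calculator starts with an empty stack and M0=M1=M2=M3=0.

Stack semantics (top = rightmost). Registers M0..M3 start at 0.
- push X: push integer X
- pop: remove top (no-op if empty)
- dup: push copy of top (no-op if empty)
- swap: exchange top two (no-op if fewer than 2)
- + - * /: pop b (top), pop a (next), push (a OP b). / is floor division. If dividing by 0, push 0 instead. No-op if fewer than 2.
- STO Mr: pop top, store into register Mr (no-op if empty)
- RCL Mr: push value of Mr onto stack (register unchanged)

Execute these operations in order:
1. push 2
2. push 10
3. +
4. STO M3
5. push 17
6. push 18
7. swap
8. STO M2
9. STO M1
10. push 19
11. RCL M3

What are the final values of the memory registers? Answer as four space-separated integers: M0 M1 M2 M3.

Answer: 0 18 17 12

Derivation:
After op 1 (push 2): stack=[2] mem=[0,0,0,0]
After op 2 (push 10): stack=[2,10] mem=[0,0,0,0]
After op 3 (+): stack=[12] mem=[0,0,0,0]
After op 4 (STO M3): stack=[empty] mem=[0,0,0,12]
After op 5 (push 17): stack=[17] mem=[0,0,0,12]
After op 6 (push 18): stack=[17,18] mem=[0,0,0,12]
After op 7 (swap): stack=[18,17] mem=[0,0,0,12]
After op 8 (STO M2): stack=[18] mem=[0,0,17,12]
After op 9 (STO M1): stack=[empty] mem=[0,18,17,12]
After op 10 (push 19): stack=[19] mem=[0,18,17,12]
After op 11 (RCL M3): stack=[19,12] mem=[0,18,17,12]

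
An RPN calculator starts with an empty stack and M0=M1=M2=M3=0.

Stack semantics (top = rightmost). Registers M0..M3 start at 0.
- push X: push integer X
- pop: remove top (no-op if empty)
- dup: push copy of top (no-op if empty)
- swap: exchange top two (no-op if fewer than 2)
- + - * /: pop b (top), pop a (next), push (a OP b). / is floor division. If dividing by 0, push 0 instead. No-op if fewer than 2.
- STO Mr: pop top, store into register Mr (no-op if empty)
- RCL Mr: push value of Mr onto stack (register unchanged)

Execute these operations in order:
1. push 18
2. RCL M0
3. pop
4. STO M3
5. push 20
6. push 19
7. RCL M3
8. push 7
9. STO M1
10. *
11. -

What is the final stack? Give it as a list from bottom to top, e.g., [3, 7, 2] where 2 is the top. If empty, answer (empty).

Answer: [-322]

Derivation:
After op 1 (push 18): stack=[18] mem=[0,0,0,0]
After op 2 (RCL M0): stack=[18,0] mem=[0,0,0,0]
After op 3 (pop): stack=[18] mem=[0,0,0,0]
After op 4 (STO M3): stack=[empty] mem=[0,0,0,18]
After op 5 (push 20): stack=[20] mem=[0,0,0,18]
After op 6 (push 19): stack=[20,19] mem=[0,0,0,18]
After op 7 (RCL M3): stack=[20,19,18] mem=[0,0,0,18]
After op 8 (push 7): stack=[20,19,18,7] mem=[0,0,0,18]
After op 9 (STO M1): stack=[20,19,18] mem=[0,7,0,18]
After op 10 (*): stack=[20,342] mem=[0,7,0,18]
After op 11 (-): stack=[-322] mem=[0,7,0,18]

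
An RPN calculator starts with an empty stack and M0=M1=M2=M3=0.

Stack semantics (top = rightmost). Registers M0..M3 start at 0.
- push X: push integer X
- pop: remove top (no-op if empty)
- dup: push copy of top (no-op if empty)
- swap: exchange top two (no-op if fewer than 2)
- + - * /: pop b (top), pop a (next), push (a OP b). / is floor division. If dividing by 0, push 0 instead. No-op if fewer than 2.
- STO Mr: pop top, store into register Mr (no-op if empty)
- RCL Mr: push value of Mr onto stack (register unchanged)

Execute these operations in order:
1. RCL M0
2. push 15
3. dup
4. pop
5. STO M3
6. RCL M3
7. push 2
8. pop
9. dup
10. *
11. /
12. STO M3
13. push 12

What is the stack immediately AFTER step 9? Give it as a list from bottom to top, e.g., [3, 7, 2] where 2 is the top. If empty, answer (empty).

After op 1 (RCL M0): stack=[0] mem=[0,0,0,0]
After op 2 (push 15): stack=[0,15] mem=[0,0,0,0]
After op 3 (dup): stack=[0,15,15] mem=[0,0,0,0]
After op 4 (pop): stack=[0,15] mem=[0,0,0,0]
After op 5 (STO M3): stack=[0] mem=[0,0,0,15]
After op 6 (RCL M3): stack=[0,15] mem=[0,0,0,15]
After op 7 (push 2): stack=[0,15,2] mem=[0,0,0,15]
After op 8 (pop): stack=[0,15] mem=[0,0,0,15]
After op 9 (dup): stack=[0,15,15] mem=[0,0,0,15]

[0, 15, 15]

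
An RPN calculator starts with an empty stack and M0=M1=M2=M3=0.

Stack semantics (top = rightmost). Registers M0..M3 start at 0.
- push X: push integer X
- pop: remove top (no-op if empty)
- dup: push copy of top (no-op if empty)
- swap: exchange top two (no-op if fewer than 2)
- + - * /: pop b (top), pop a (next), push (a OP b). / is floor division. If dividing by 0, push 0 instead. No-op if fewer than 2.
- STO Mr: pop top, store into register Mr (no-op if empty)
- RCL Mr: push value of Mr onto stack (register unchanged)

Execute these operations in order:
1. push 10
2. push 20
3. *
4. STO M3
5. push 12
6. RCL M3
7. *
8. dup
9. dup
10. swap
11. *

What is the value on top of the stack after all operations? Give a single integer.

Answer: 5760000

Derivation:
After op 1 (push 10): stack=[10] mem=[0,0,0,0]
After op 2 (push 20): stack=[10,20] mem=[0,0,0,0]
After op 3 (*): stack=[200] mem=[0,0,0,0]
After op 4 (STO M3): stack=[empty] mem=[0,0,0,200]
After op 5 (push 12): stack=[12] mem=[0,0,0,200]
After op 6 (RCL M3): stack=[12,200] mem=[0,0,0,200]
After op 7 (*): stack=[2400] mem=[0,0,0,200]
After op 8 (dup): stack=[2400,2400] mem=[0,0,0,200]
After op 9 (dup): stack=[2400,2400,2400] mem=[0,0,0,200]
After op 10 (swap): stack=[2400,2400,2400] mem=[0,0,0,200]
After op 11 (*): stack=[2400,5760000] mem=[0,0,0,200]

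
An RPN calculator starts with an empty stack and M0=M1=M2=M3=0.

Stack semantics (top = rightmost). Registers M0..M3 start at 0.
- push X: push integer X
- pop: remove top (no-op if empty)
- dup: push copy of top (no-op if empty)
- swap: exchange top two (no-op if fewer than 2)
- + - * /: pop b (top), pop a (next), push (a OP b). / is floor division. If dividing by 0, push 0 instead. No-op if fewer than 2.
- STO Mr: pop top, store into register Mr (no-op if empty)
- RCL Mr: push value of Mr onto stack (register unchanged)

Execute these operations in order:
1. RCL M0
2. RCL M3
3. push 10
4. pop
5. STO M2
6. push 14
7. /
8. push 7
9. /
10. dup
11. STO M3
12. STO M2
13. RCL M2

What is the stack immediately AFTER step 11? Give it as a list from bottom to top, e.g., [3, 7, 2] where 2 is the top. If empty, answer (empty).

After op 1 (RCL M0): stack=[0] mem=[0,0,0,0]
After op 2 (RCL M3): stack=[0,0] mem=[0,0,0,0]
After op 3 (push 10): stack=[0,0,10] mem=[0,0,0,0]
After op 4 (pop): stack=[0,0] mem=[0,0,0,0]
After op 5 (STO M2): stack=[0] mem=[0,0,0,0]
After op 6 (push 14): stack=[0,14] mem=[0,0,0,0]
After op 7 (/): stack=[0] mem=[0,0,0,0]
After op 8 (push 7): stack=[0,7] mem=[0,0,0,0]
After op 9 (/): stack=[0] mem=[0,0,0,0]
After op 10 (dup): stack=[0,0] mem=[0,0,0,0]
After op 11 (STO M3): stack=[0] mem=[0,0,0,0]

[0]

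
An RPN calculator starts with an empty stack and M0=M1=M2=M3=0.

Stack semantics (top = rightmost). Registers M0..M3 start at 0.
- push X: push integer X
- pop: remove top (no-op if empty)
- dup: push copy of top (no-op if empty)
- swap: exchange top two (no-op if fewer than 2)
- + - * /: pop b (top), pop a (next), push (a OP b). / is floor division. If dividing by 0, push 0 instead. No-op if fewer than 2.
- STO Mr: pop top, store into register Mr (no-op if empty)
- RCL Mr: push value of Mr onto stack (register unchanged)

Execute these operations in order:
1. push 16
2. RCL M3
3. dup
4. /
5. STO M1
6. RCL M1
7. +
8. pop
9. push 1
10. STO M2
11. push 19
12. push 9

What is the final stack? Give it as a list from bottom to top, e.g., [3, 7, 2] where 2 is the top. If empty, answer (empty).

After op 1 (push 16): stack=[16] mem=[0,0,0,0]
After op 2 (RCL M3): stack=[16,0] mem=[0,0,0,0]
After op 3 (dup): stack=[16,0,0] mem=[0,0,0,0]
After op 4 (/): stack=[16,0] mem=[0,0,0,0]
After op 5 (STO M1): stack=[16] mem=[0,0,0,0]
After op 6 (RCL M1): stack=[16,0] mem=[0,0,0,0]
After op 7 (+): stack=[16] mem=[0,0,0,0]
After op 8 (pop): stack=[empty] mem=[0,0,0,0]
After op 9 (push 1): stack=[1] mem=[0,0,0,0]
After op 10 (STO M2): stack=[empty] mem=[0,0,1,0]
After op 11 (push 19): stack=[19] mem=[0,0,1,0]
After op 12 (push 9): stack=[19,9] mem=[0,0,1,0]

Answer: [19, 9]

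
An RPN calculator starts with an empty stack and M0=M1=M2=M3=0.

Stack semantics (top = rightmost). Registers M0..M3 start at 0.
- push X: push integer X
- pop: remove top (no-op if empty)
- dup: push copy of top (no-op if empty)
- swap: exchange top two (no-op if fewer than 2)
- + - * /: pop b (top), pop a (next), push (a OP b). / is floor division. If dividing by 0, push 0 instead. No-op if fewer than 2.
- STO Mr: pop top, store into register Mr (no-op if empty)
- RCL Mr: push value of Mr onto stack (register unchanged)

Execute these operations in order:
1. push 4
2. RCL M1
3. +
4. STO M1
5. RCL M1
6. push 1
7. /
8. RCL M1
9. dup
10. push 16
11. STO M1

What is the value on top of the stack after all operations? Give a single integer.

After op 1 (push 4): stack=[4] mem=[0,0,0,0]
After op 2 (RCL M1): stack=[4,0] mem=[0,0,0,0]
After op 3 (+): stack=[4] mem=[0,0,0,0]
After op 4 (STO M1): stack=[empty] mem=[0,4,0,0]
After op 5 (RCL M1): stack=[4] mem=[0,4,0,0]
After op 6 (push 1): stack=[4,1] mem=[0,4,0,0]
After op 7 (/): stack=[4] mem=[0,4,0,0]
After op 8 (RCL M1): stack=[4,4] mem=[0,4,0,0]
After op 9 (dup): stack=[4,4,4] mem=[0,4,0,0]
After op 10 (push 16): stack=[4,4,4,16] mem=[0,4,0,0]
After op 11 (STO M1): stack=[4,4,4] mem=[0,16,0,0]

Answer: 4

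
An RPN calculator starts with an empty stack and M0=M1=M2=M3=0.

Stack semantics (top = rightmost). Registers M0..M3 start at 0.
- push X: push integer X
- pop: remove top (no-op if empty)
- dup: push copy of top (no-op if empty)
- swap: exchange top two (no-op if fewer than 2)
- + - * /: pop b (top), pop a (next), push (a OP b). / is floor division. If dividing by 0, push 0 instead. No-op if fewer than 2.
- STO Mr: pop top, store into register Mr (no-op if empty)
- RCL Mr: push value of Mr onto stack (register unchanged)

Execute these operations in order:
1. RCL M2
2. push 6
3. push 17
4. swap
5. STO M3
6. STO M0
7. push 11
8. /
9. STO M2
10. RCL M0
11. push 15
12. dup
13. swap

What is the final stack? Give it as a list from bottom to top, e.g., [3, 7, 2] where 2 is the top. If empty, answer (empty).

Answer: [17, 15, 15]

Derivation:
After op 1 (RCL M2): stack=[0] mem=[0,0,0,0]
After op 2 (push 6): stack=[0,6] mem=[0,0,0,0]
After op 3 (push 17): stack=[0,6,17] mem=[0,0,0,0]
After op 4 (swap): stack=[0,17,6] mem=[0,0,0,0]
After op 5 (STO M3): stack=[0,17] mem=[0,0,0,6]
After op 6 (STO M0): stack=[0] mem=[17,0,0,6]
After op 7 (push 11): stack=[0,11] mem=[17,0,0,6]
After op 8 (/): stack=[0] mem=[17,0,0,6]
After op 9 (STO M2): stack=[empty] mem=[17,0,0,6]
After op 10 (RCL M0): stack=[17] mem=[17,0,0,6]
After op 11 (push 15): stack=[17,15] mem=[17,0,0,6]
After op 12 (dup): stack=[17,15,15] mem=[17,0,0,6]
After op 13 (swap): stack=[17,15,15] mem=[17,0,0,6]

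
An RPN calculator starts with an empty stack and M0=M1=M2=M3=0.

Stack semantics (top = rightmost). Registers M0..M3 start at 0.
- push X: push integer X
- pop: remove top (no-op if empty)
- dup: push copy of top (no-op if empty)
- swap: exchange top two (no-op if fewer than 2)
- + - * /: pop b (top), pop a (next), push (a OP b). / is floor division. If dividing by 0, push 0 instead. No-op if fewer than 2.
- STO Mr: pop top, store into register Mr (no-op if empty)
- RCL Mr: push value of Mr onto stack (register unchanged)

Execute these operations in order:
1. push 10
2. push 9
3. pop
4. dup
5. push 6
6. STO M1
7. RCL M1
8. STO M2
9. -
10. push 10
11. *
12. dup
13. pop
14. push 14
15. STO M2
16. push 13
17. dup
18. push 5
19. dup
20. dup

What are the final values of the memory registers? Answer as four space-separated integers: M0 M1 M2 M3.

Answer: 0 6 14 0

Derivation:
After op 1 (push 10): stack=[10] mem=[0,0,0,0]
After op 2 (push 9): stack=[10,9] mem=[0,0,0,0]
After op 3 (pop): stack=[10] mem=[0,0,0,0]
After op 4 (dup): stack=[10,10] mem=[0,0,0,0]
After op 5 (push 6): stack=[10,10,6] mem=[0,0,0,0]
After op 6 (STO M1): stack=[10,10] mem=[0,6,0,0]
After op 7 (RCL M1): stack=[10,10,6] mem=[0,6,0,0]
After op 8 (STO M2): stack=[10,10] mem=[0,6,6,0]
After op 9 (-): stack=[0] mem=[0,6,6,0]
After op 10 (push 10): stack=[0,10] mem=[0,6,6,0]
After op 11 (*): stack=[0] mem=[0,6,6,0]
After op 12 (dup): stack=[0,0] mem=[0,6,6,0]
After op 13 (pop): stack=[0] mem=[0,6,6,0]
After op 14 (push 14): stack=[0,14] mem=[0,6,6,0]
After op 15 (STO M2): stack=[0] mem=[0,6,14,0]
After op 16 (push 13): stack=[0,13] mem=[0,6,14,0]
After op 17 (dup): stack=[0,13,13] mem=[0,6,14,0]
After op 18 (push 5): stack=[0,13,13,5] mem=[0,6,14,0]
After op 19 (dup): stack=[0,13,13,5,5] mem=[0,6,14,0]
After op 20 (dup): stack=[0,13,13,5,5,5] mem=[0,6,14,0]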